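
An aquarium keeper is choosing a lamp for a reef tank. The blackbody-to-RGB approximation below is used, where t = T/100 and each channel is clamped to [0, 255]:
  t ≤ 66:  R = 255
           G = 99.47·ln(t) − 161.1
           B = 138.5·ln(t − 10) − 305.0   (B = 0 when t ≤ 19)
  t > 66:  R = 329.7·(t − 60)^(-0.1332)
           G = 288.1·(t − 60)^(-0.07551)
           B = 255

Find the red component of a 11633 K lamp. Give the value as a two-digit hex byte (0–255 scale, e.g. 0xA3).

t = 11633/100 = 116.33; the t > 66 branch applies.
R = 329.7·(116.33 − 60)^(-0.1332) = 329.7·56.33^(-0.1332) = 329.7·0.58452 = 192.717.
Rounded: 193; in hex, 0xC1.

0xC1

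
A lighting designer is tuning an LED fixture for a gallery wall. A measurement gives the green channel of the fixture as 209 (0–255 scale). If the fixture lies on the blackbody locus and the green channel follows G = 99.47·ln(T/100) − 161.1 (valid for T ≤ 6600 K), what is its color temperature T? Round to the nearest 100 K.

4100 K

ln t = (209 + 161.1) / 99.47 = 3.7207.
t = e^3.7207 = 41.294.
T = 100·t = 4129 K → 4100 K to the nearest 100 K.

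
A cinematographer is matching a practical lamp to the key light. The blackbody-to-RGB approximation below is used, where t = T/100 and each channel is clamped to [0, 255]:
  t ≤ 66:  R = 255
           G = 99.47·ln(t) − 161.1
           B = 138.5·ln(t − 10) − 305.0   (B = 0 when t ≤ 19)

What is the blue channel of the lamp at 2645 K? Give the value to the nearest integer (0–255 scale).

83

t = 2645/100 = 26.45; the t ≤ 66 branch applies.
B = 138.5·ln(26.45 − 10) − 305.0 = 138.5·ln 16.45 − 305.0 = 138.5·2.8003 − 305.0 = 82.845.
Rounded: 83.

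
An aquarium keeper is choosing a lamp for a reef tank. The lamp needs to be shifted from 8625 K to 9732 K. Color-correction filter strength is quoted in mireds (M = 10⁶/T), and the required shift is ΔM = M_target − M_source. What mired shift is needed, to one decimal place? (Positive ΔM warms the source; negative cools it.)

M_source = 10⁶/8625 = 115.942; M_target = 10⁶/9732 = 102.754.
ΔM = 102.754 − 115.942 = -13.188 → -13.2 mireds, a cooling shift.

-13.2 mireds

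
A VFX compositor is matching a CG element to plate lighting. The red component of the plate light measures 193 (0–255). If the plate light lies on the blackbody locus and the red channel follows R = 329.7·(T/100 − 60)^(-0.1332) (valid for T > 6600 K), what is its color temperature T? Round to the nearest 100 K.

(t − 60)^(-0.1332) = 193/329.7 = 0.58538.
t − 60 = 0.58538^(1/-0.1332) = 0.58538^(-7.508) = 55.713, so t = 115.713.
T = 100·t = 11571 K → 11600 K to the nearest 100 K.

11600 K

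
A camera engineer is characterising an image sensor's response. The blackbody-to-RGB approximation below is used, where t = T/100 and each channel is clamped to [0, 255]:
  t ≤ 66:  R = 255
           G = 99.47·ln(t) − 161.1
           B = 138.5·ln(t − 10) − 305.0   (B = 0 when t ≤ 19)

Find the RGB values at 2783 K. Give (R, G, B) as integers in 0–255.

t = 2783/100 = 27.83; the t ≤ 66 branch applies.
R = 255 by definition for t ≤ 66.
G = 99.47·ln 27.83 − 161.1 = 99.47·3.3261 − 161.1 = 169.749.
B = 138.5·ln(27.83 − 10) − 305.0 = 138.5·ln 17.83 − 305.0 = 138.5·2.8809 − 305.0 = 94.002.
Rounded: (255, 170, 94).

(255, 170, 94)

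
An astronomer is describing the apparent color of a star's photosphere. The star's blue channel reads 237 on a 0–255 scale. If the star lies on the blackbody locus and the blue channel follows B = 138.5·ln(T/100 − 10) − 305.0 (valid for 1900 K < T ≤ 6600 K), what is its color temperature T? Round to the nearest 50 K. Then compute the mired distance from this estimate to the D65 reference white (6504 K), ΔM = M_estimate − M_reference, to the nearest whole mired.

+13 mireds

ln(t − 10) = (237 + 305.0) / 138.5 = 3.9134.
t − 10 = e^3.9134 = 50.067, so t = 60.067.
T = 100·t = 6007 K → 6000 K to the nearest 50 K.
M_estimate = 10⁶/6000 = 166.67; M_reference = 10⁶/6504 = 153.75.
ΔM = 166.67 − 153.75 = 12.92 → +13 mireds.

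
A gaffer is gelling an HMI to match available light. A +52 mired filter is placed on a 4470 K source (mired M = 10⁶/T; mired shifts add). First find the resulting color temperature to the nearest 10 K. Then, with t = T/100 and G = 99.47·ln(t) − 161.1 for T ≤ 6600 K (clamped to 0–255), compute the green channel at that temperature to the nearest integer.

196

M_in = 10⁶/4470 = 223.71; M_out = 223.71 + (+52) = 275.71.
T_out = 10⁶/275.71 = 3627.0 K → 3630 K; t = 36.3.
G = 99.47·ln 36.3 − 161.1 = 99.47·3.5918 − 161.1 = 196.178.
Rounded: 196.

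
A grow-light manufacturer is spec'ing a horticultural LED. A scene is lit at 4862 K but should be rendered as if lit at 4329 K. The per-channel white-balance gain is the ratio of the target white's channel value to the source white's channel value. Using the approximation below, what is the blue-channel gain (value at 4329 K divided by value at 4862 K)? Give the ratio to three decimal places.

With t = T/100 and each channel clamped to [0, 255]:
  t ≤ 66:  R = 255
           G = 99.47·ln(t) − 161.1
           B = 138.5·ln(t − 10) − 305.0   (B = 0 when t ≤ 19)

At 4862 K (t = 48.62):
  B = 138.5·ln(48.62 − 10) − 305.0 = 138.5·ln 38.62 − 305.0 = 138.5·3.6538 − 305.0 = 201.047.
At 4329 K (t = 43.29):
  B = 138.5·ln(43.29 − 10) − 305.0 = 138.5·ln 33.29 − 305.0 = 138.5·3.5053 − 305.0 = 180.478.
Gain = 180.478 / 201.047 = 0.8977 → 0.898.

0.898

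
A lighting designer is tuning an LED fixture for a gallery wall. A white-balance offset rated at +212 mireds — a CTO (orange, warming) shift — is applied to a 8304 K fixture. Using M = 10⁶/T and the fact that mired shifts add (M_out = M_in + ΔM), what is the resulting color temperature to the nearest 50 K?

3000 K

M_in = 10⁶/8304 = 120.42 mireds.
M_out = 120.42 + (+212) = 332.42 mireds.
T_out = 10⁶/332.42 = 3008.2 K → 3000 K.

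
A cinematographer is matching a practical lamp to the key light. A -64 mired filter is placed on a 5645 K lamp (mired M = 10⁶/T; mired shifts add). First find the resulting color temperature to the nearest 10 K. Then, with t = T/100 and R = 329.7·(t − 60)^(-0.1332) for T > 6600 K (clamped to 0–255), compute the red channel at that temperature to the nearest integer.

211

M_in = 10⁶/5645 = 177.15; M_out = 177.15 + (-64) = 113.15.
T_out = 10⁶/113.15 = 8838.0 K → 8840 K; t = 88.4.
R = 329.7·(88.4 − 60)^(-0.1332) = 329.7·28.4^(-0.1332) = 329.7·0.64035 = 211.124.
Rounded: 211.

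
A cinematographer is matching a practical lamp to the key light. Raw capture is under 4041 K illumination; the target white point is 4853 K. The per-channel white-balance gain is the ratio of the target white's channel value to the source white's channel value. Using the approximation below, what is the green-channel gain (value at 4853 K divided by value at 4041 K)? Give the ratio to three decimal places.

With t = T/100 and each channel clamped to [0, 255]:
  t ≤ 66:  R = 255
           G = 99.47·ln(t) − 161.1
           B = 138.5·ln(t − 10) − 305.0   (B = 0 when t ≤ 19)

1.088

At 4041 K (t = 40.41):
  G = 99.47·ln 40.41 − 161.1 = 99.47·3.6991 − 161.1 = 206.847.
At 4853 K (t = 48.53):
  G = 99.47·ln 48.53 − 161.1 = 99.47·3.8822 − 161.1 = 225.061.
Gain = 225.061 / 206.847 = 1.0881 → 1.088.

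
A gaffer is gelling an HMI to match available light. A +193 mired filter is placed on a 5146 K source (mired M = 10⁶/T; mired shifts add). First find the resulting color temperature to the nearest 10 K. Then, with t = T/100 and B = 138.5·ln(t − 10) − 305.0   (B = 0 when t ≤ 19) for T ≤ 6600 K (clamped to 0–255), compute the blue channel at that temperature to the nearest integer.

M_in = 10⁶/5146 = 194.33; M_out = 194.33 + (+193) = 387.33.
T_out = 10⁶/387.33 = 2581.8 K → 2580 K; t = 25.8.
B = 138.5·ln(25.8 − 10) − 305.0 = 138.5·ln 15.8 − 305.0 = 138.5·2.7600 − 305.0 = 77.261.
Rounded: 77.

77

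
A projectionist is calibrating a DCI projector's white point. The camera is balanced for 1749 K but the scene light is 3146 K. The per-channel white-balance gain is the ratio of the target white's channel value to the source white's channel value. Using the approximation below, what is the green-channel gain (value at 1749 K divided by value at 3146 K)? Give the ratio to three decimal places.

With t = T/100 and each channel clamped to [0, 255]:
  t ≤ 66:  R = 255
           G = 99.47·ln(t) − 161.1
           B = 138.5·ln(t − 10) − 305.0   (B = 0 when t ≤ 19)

0.679

At 3146 K (t = 31.46):
  G = 99.47·ln 31.46 − 161.1 = 99.47·3.4487 − 161.1 = 181.944.
At 1749 K (t = 17.49):
  G = 99.47·ln 17.49 − 161.1 = 99.47·2.8616 − 161.1 = 123.546.
Gain = 123.546 / 181.944 = 0.6790 → 0.679.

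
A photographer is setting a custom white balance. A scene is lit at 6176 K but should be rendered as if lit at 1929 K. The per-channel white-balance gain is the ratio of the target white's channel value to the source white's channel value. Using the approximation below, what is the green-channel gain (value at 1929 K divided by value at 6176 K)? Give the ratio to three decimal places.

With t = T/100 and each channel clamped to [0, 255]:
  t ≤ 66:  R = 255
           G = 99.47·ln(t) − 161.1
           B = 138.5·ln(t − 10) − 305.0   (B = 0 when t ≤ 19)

0.535

At 6176 K (t = 61.76):
  G = 99.47·ln 61.76 − 161.1 = 99.47·4.1233 − 161.1 = 249.040.
At 1929 K (t = 19.29):
  G = 99.47·ln 19.29 − 161.1 = 99.47·2.9596 − 161.1 = 133.290.
Gain = 133.290 / 249.040 = 0.5352 → 0.535.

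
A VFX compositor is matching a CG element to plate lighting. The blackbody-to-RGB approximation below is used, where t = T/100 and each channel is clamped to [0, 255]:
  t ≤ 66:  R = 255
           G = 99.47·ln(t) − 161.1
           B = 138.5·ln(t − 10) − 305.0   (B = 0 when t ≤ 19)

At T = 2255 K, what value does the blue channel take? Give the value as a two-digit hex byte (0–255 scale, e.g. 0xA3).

0x2D

t = 2255/100 = 22.55; the t ≤ 66 branch applies.
B = 138.5·ln(22.55 − 10) − 305.0 = 138.5·ln 12.55 − 305.0 = 138.5·2.5297 − 305.0 = 45.366.
Rounded: 45; in hex, 0x2D.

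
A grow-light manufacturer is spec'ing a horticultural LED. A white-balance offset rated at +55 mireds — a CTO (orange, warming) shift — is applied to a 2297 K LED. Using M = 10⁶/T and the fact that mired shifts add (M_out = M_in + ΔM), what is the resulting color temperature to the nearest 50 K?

M_in = 10⁶/2297 = 435.35 mireds.
M_out = 435.35 + (+55) = 490.35 mireds.
T_out = 10⁶/490.35 = 2039.4 K → 2050 K.

2050 K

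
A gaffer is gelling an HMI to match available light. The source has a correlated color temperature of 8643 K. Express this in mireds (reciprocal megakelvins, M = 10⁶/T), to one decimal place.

M = 10⁶ / 8643 = 115.701 → 115.7 mireds.

115.7 mireds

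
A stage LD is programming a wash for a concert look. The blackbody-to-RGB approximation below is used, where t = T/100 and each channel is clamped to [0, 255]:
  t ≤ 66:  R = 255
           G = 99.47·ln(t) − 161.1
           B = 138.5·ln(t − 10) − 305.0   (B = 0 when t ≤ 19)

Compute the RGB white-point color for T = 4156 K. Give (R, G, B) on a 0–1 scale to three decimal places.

(1.000, 0.822, 0.679)

t = 4156/100 = 41.56; the t ≤ 66 branch applies.
R = 255 by definition for t ≤ 66.
G = 99.47·ln 41.56 − 161.1 = 99.47·3.7271 − 161.1 = 209.638.
B = 138.5·ln(41.56 − 10) − 305.0 = 138.5·ln 31.56 − 305.0 = 138.5·3.4519 − 305.0 = 173.087.
Dividing each by 255: (1.0000, 0.8221, 0.6788) → (1.000, 0.822, 0.679).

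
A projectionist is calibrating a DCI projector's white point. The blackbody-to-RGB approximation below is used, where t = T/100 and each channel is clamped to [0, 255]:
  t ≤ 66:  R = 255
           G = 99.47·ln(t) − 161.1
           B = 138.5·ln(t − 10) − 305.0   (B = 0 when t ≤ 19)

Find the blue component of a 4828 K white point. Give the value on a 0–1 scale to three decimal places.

t = 4828/100 = 48.28; the t ≤ 66 branch applies.
B = 138.5·ln(48.28 − 10) − 305.0 = 138.5·ln 38.28 − 305.0 = 138.5·3.6449 − 305.0 = 199.822.
On a 0–1 scale: 199.822/255 = 0.7836 → 0.784.

0.784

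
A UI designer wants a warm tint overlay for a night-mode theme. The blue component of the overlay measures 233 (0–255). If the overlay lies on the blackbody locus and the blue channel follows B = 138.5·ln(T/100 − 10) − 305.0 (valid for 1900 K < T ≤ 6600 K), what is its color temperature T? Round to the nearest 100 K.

5900 K

ln(t − 10) = (233 + 305.0) / 138.5 = 3.8845.
t − 10 = e^3.8845 = 48.641, so t = 58.641.
T = 100·t = 5864 K → 5900 K to the nearest 100 K.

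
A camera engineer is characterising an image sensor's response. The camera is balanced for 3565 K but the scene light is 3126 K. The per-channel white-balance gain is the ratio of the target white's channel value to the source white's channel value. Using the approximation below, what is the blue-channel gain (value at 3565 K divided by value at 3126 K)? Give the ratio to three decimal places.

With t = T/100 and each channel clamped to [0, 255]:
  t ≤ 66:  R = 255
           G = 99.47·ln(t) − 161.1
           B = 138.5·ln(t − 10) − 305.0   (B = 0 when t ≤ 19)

At 3126 K (t = 31.26):
  B = 138.5·ln(31.26 − 10) − 305.0 = 138.5·ln 21.26 − 305.0 = 138.5·3.0568 − 305.0 = 118.371.
At 3565 K (t = 35.65):
  B = 138.5·ln(35.65 − 10) − 305.0 = 138.5·ln 25.65 − 305.0 = 138.5·3.2445 − 305.0 = 144.369.
Gain = 144.369 / 118.371 = 1.2196 → 1.220.

1.220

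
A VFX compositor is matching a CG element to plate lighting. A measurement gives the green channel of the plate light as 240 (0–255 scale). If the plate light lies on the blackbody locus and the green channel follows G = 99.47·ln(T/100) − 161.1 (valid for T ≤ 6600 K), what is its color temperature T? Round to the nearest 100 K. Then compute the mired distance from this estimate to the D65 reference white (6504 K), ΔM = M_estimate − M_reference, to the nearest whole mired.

ln t = (240 + 161.1) / 99.47 = 4.0324.
t = e^4.0324 = 56.394.
T = 100·t = 5639 K → 5600 K to the nearest 100 K.
M_estimate = 10⁶/5600 = 178.57; M_reference = 10⁶/6504 = 153.75.
ΔM = 178.57 − 153.75 = 24.82 → +25 mireds.

+25 mireds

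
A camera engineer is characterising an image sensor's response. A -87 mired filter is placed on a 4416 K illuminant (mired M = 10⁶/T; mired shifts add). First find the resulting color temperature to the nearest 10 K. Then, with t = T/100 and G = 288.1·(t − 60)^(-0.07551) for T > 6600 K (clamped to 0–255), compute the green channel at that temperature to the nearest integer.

239

M_in = 10⁶/4416 = 226.45; M_out = 226.45 + (-87) = 139.45.
T_out = 10⁶/139.45 = 7171.1 K → 7170 K; t = 71.7.
G = 288.1·(71.7 − 60)^(-0.07551) = 288.1·11.7^(-0.07551) = 288.1·0.83050 = 239.268.
Rounded: 239.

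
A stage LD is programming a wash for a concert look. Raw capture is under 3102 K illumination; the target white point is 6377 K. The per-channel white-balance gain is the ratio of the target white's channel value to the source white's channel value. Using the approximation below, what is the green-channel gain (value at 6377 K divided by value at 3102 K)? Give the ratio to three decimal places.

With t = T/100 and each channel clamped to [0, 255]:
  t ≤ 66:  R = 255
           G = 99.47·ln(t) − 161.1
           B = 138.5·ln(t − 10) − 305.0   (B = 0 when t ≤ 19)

At 3102 K (t = 31.02):
  G = 99.47·ln 31.02 − 161.1 = 99.47·3.4346 − 161.1 = 180.543.
At 6377 K (t = 63.77):
  G = 99.47·ln 63.77 − 161.1 = 99.47·4.1553 − 161.1 = 252.226.
Gain = 252.226 / 180.543 = 1.3970 → 1.397.

1.397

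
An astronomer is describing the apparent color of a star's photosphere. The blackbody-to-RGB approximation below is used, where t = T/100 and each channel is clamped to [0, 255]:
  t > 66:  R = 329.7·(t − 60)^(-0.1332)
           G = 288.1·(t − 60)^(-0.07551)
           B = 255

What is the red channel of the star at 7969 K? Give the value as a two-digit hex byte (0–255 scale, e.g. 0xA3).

0xDE

t = 7969/100 = 79.69; the t > 66 branch applies.
R = 329.7·(79.69 − 60)^(-0.1332) = 329.7·19.69^(-0.1332) = 329.7·0.67237 = 221.679.
Rounded: 222; in hex, 0xDE.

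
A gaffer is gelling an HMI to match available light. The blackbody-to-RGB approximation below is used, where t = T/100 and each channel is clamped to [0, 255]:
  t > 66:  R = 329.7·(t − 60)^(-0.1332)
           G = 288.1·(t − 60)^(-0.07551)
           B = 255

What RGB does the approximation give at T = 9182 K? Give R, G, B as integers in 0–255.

R=208, G=222, B=255

t = 9182/100 = 91.82; the t > 66 branch applies.
R = 329.7·(91.82 − 60)^(-0.1332) = 329.7·31.82^(-0.1332) = 329.7·0.63073 = 207.950.
G = 288.1·(91.82 − 60)^(-0.07551) = 288.1·31.82^(-0.07551) = 288.1·0.77007 = 221.858.
B = 255 by definition for t > 66.
Rounded: (208, 222, 255).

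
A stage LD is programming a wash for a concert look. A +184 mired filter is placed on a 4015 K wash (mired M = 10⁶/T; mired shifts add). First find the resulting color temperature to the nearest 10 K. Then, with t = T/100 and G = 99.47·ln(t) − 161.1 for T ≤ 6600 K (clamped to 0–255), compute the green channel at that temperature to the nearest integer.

M_in = 10⁶/4015 = 249.07; M_out = 249.07 + (+184) = 433.07.
T_out = 10⁶/433.07 = 2309.1 K → 2310 K; t = 23.1.
G = 99.47·ln 23.1 − 161.1 = 99.47·3.1398 − 161.1 = 151.219.
Rounded: 151.

151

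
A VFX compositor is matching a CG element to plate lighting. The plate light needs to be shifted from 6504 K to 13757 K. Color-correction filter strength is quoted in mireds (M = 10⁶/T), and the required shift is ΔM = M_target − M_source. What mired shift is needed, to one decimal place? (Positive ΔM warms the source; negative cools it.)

-81.1 mireds

M_source = 10⁶/6504 = 153.752; M_target = 10⁶/13757 = 72.690.
ΔM = 72.690 − 153.752 = -81.061 → -81.1 mireds, a cooling shift.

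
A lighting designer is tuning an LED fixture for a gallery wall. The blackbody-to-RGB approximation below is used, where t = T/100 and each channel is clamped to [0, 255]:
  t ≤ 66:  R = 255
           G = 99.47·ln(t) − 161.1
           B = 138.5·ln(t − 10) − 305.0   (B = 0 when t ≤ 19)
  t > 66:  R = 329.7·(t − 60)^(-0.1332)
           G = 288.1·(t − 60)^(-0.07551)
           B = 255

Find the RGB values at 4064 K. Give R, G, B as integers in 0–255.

t = 4064/100 = 40.64; the t ≤ 66 branch applies.
R = 255 by definition for t ≤ 66.
G = 99.47·ln 40.64 − 161.1 = 99.47·3.7048 − 161.1 = 207.412.
B = 138.5·ln(40.64 − 10) − 305.0 = 138.5·ln 30.64 − 305.0 = 138.5·3.4223 − 305.0 = 168.989.
Rounded: (255, 207, 169).

R=255, G=207, B=169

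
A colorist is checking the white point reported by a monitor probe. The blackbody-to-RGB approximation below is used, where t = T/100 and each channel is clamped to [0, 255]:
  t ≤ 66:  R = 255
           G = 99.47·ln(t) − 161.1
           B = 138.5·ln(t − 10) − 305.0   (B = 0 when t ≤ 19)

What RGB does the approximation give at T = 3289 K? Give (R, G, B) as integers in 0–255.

(255, 186, 129)

t = 3289/100 = 32.89; the t ≤ 66 branch applies.
R = 255 by definition for t ≤ 66.
G = 99.47·ln 32.89 − 161.1 = 99.47·3.4932 − 161.1 = 186.365.
B = 138.5·ln(32.89 − 10) − 305.0 = 138.5·ln 22.89 − 305.0 = 138.5·3.1307 − 305.0 = 128.602.
Rounded: (255, 186, 129).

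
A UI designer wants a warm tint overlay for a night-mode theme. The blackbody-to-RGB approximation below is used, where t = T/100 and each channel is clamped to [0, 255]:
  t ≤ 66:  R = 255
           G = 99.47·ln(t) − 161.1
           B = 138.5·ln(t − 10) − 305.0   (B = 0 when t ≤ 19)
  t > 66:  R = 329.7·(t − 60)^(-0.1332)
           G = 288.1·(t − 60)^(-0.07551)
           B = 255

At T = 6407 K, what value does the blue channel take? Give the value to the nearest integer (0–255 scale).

t = 6407/100 = 64.07; the t ≤ 66 branch applies.
B = 138.5·ln(64.07 − 10) − 305.0 = 138.5·ln 54.07 − 305.0 = 138.5·3.9903 − 305.0 = 247.654.
Rounded: 248.

248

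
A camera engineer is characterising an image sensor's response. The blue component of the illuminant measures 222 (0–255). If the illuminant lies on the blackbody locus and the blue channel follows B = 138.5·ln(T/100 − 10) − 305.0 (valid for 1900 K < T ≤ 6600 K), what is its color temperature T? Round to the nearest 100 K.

ln(t − 10) = (222 + 305.0) / 138.5 = 3.8051.
t − 10 = e^3.8051 = 44.928, so t = 54.928.
T = 100·t = 5493 K → 5500 K to the nearest 100 K.

5500 K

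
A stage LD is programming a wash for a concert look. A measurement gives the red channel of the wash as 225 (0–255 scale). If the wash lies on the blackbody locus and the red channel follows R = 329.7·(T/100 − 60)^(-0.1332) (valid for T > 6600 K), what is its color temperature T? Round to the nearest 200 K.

7800 K

(t − 60)^(-0.1332) = 225/329.7 = 0.68244.
t − 60 = 0.68244^(1/-0.1332) = 0.68244^(-7.508) = 17.610, so t = 77.610.
T = 100·t = 7761 K → 7800 K to the nearest 200 K.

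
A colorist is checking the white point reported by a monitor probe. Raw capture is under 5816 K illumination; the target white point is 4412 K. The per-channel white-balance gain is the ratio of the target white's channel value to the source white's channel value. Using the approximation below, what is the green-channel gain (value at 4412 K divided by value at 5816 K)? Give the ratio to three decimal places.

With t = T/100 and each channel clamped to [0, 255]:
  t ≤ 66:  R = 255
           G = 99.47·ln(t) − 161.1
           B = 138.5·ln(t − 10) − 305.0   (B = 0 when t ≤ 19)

At 5816 K (t = 58.16):
  G = 99.47·ln 58.16 − 161.1 = 99.47·4.0632 − 161.1 = 243.066.
At 4412 K (t = 44.12):
  G = 99.47·ln 44.12 − 161.1 = 99.47·3.7869 − 161.1 = 215.584.
Gain = 215.584 / 243.066 = 0.8869 → 0.887.

0.887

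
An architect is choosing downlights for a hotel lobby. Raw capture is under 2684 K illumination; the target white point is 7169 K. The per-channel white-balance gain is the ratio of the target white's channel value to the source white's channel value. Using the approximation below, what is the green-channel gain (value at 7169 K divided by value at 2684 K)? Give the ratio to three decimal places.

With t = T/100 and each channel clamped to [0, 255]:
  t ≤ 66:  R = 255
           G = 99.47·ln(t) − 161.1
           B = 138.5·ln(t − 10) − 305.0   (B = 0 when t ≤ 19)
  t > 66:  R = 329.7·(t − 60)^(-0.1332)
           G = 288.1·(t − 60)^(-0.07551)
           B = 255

At 2684 K (t = 26.84):
  G = 99.47·ln 26.84 − 161.1 = 99.47·3.2899 − 161.1 = 166.146.
At 7169 K (t = 71.69):
  G = 288.1·(71.69 − 60)^(-0.07551) = 288.1·11.69^(-0.07551) = 288.1·0.83056 = 239.283.
Gain = 239.283 / 166.146 = 1.4402 → 1.440.

1.440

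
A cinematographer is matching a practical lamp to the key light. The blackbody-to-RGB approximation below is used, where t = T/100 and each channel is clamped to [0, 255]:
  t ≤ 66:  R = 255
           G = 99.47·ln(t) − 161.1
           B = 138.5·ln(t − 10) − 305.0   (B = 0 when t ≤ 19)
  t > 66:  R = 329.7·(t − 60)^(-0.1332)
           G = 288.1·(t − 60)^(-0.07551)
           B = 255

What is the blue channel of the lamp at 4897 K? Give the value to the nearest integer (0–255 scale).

t = 4897/100 = 48.97; the t ≤ 66 branch applies.
B = 138.5·ln(48.97 − 10) − 305.0 = 138.5·ln 38.97 − 305.0 = 138.5·3.6628 − 305.0 = 202.297.
Rounded: 202.

202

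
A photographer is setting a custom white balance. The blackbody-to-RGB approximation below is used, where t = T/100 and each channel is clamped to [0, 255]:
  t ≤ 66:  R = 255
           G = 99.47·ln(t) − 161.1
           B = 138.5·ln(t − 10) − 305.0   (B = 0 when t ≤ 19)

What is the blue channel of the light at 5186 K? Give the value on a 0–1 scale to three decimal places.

0.832

t = 5186/100 = 51.86; the t ≤ 66 branch applies.
B = 138.5·ln(51.86 − 10) − 305.0 = 138.5·ln 41.86 − 305.0 = 138.5·3.7343 − 305.0 = 212.205.
On a 0–1 scale: 212.205/255 = 0.8322 → 0.832.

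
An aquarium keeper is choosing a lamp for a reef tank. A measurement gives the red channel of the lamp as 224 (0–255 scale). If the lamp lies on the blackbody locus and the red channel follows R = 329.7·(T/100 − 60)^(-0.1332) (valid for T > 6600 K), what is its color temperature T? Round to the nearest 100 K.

7800 K

(t − 60)^(-0.1332) = 224/329.7 = 0.67941.
t − 60 = 0.67941^(1/-0.1332) = 0.67941^(-7.508) = 18.209, so t = 78.209.
T = 100·t = 7821 K → 7800 K to the nearest 100 K.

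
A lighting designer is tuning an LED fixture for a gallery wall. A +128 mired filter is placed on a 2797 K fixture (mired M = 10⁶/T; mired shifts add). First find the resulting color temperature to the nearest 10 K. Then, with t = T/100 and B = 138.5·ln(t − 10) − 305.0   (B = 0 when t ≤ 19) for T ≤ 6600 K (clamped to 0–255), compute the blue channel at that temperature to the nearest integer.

M_in = 10⁶/2797 = 357.53; M_out = 357.53 + (+128) = 485.53.
T_out = 10⁶/485.53 = 2059.6 K → 2060 K; t = 20.6.
B = 138.5·ln(20.6 − 10) − 305.0 = 138.5·ln 10.6 − 305.0 = 138.5·2.3609 − 305.0 = 21.978.
Rounded: 22.

22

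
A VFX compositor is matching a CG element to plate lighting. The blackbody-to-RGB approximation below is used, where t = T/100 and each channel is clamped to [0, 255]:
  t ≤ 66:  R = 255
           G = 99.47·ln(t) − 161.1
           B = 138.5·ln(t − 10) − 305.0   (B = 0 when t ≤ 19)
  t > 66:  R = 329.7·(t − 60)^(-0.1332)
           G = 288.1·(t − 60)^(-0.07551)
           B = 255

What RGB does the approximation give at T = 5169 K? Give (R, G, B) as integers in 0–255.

(255, 231, 212)

t = 5169/100 = 51.69; the t ≤ 66 branch applies.
R = 255 by definition for t ≤ 66.
G = 99.47·ln 51.69 − 161.1 = 99.47·3.9453 − 161.1 = 231.335.
B = 138.5·ln(51.69 − 10) − 305.0 = 138.5·ln 41.69 − 305.0 = 138.5·3.7303 − 305.0 = 211.641.
Rounded: (255, 231, 212).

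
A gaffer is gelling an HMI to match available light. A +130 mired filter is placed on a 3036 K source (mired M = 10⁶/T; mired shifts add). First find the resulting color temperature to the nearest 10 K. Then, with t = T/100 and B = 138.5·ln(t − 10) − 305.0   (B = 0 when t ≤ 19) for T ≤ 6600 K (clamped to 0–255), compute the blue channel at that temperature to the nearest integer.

37

M_in = 10⁶/3036 = 329.38; M_out = 329.38 + (+130) = 459.38.
T_out = 10⁶/459.38 = 2176.8 K → 2180 K; t = 21.8.
B = 138.5·ln(21.8 − 10) − 305.0 = 138.5·ln 11.8 − 305.0 = 138.5·2.4681 − 305.0 = 36.832.
Rounded: 37.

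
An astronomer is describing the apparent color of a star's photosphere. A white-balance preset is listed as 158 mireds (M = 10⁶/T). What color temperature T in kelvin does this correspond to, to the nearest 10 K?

T = 10⁶ / 158 = 6329.11 K → 6330 K.

6330 K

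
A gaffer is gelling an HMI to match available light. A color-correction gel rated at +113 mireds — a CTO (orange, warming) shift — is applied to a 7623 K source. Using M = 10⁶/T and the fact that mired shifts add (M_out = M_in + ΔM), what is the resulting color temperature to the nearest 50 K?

M_in = 10⁶/7623 = 131.18 mireds.
M_out = 131.18 + (+113) = 244.18 mireds.
T_out = 10⁶/244.18 = 4095.3 K → 4100 K.

4100 K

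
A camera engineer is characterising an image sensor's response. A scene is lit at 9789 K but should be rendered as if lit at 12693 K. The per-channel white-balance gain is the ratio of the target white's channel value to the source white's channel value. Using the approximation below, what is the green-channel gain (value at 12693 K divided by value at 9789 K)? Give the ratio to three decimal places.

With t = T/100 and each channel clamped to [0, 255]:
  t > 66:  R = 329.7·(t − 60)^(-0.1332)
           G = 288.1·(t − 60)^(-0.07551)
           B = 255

At 9789 K (t = 97.89):
  G = 288.1·(97.89 − 60)^(-0.07551) = 288.1·37.89^(-0.07551) = 288.1·0.75999 = 218.952.
At 12693 K (t = 126.93):
  G = 288.1·(126.93 − 60)^(-0.07551) = 288.1·66.93^(-0.07551) = 288.1·0.72803 = 209.745.
Gain = 209.745 / 218.952 = 0.9579 → 0.958.

0.958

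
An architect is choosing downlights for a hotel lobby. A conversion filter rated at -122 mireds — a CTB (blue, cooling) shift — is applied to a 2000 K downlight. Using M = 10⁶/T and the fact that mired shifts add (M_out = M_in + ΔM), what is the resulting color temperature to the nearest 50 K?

M_in = 10⁶/2000 = 500.00 mireds.
M_out = 500.00 + (-122) = 378.00 mireds.
T_out = 10⁶/378.00 = 2645.5 K → 2650 K.

2650 K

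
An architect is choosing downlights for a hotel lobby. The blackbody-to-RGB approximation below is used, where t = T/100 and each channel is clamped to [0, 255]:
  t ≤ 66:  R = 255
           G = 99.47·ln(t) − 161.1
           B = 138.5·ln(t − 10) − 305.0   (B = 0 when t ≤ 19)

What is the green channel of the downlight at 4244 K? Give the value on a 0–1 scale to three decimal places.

t = 4244/100 = 42.44; the t ≤ 66 branch applies.
G = 99.47·ln 42.44 − 161.1 = 99.47·3.7481 − 161.1 = 211.723.
On a 0–1 scale: 211.723/255 = 0.8303 → 0.830.

0.830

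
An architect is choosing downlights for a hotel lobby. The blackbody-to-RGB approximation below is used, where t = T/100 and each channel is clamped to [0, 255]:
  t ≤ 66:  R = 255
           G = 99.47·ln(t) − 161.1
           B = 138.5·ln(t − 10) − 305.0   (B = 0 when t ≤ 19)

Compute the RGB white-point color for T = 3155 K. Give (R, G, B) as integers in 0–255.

(255, 182, 120)

t = 3155/100 = 31.55; the t ≤ 66 branch applies.
R = 255 by definition for t ≤ 66.
G = 99.47·ln 31.55 − 161.1 = 99.47·3.4516 − 161.1 = 182.228.
B = 138.5·ln(31.55 − 10) − 305.0 = 138.5·ln 21.55 − 305.0 = 138.5·3.0704 − 305.0 = 120.247.
Rounded: (255, 182, 120).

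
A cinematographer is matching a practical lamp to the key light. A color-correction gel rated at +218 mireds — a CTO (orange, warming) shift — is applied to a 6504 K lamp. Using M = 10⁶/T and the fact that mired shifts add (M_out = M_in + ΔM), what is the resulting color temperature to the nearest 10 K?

M_in = 10⁶/6504 = 153.75 mireds.
M_out = 153.75 + (+218) = 371.75 mireds.
T_out = 10⁶/371.75 = 2690.0 K → 2690 K.

2690 K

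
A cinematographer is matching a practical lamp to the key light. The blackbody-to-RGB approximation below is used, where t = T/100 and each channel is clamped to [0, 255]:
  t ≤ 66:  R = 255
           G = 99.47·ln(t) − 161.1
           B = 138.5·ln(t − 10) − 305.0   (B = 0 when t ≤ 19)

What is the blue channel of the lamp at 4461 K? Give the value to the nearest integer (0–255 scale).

186

t = 4461/100 = 44.61; the t ≤ 66 branch applies.
B = 138.5·ln(44.61 − 10) − 305.0 = 138.5·ln 34.61 − 305.0 = 138.5·3.5441 − 305.0 = 185.864.
Rounded: 186.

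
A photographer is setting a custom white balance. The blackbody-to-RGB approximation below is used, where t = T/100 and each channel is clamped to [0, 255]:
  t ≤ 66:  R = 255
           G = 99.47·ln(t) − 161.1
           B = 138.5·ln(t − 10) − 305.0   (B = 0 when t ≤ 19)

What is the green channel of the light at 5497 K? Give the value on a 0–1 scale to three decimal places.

0.931

t = 5497/100 = 54.97; the t ≤ 66 branch applies.
G = 99.47·ln 54.97 − 161.1 = 99.47·4.0068 − 161.1 = 237.455.
On a 0–1 scale: 237.455/255 = 0.9312 → 0.931.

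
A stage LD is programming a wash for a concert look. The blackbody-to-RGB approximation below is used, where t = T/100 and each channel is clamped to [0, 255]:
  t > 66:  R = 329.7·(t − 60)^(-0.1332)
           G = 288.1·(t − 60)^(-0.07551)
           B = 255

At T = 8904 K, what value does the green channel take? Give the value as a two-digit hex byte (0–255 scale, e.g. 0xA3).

0xDF

t = 8904/100 = 89.04; the t > 66 branch applies.
G = 288.1·(89.04 − 60)^(-0.07551) = 288.1·29.04^(-0.07551) = 288.1·0.77541 = 223.394.
Rounded: 223; in hex, 0xDF.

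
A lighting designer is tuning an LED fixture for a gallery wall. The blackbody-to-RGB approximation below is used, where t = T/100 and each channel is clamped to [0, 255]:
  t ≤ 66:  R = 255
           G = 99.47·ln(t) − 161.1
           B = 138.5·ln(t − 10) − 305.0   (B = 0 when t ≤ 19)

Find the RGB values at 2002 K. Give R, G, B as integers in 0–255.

t = 2002/100 = 20.02; the t ≤ 66 branch applies.
R = 255 by definition for t ≤ 66.
G = 99.47·ln 20.02 − 161.1 = 99.47·2.9967 − 161.1 = 136.985.
B = 138.5·ln(20.02 − 10) − 305.0 = 138.5·ln 10.02 − 305.0 = 138.5·2.3046 − 305.0 = 14.185.
Rounded: (255, 137, 14).

R=255, G=137, B=14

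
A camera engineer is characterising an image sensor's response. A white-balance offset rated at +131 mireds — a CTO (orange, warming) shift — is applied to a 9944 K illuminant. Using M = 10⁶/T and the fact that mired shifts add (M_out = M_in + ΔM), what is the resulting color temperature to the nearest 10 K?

M_in = 10⁶/9944 = 100.56 mireds.
M_out = 100.56 + (+131) = 231.56 mireds.
T_out = 10⁶/231.56 = 4318.5 K → 4320 K.

4320 K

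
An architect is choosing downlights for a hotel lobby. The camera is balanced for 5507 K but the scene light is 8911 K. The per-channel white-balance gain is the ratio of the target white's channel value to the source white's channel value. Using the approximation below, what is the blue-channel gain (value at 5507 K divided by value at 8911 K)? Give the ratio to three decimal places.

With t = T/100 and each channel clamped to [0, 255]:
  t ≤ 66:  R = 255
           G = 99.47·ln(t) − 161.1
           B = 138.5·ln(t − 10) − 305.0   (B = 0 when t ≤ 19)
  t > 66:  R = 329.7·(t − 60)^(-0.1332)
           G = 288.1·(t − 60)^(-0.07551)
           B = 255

At 8911 K (t = 89.11):
  B = 255 by definition for t > 66.
At 5507 K (t = 55.07):
  B = 138.5·ln(55.07 − 10) − 305.0 = 138.5·ln 45.07 − 305.0 = 138.5·3.8082 − 305.0 = 222.438.
Gain = 222.438 / 255.000 = 0.8723 → 0.872.

0.872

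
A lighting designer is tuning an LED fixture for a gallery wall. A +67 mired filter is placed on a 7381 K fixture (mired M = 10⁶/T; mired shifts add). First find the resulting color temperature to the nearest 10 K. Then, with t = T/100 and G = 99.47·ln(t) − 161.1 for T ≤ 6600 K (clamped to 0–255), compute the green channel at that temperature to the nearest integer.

227

M_in = 10⁶/7381 = 135.48; M_out = 135.48 + (+67) = 202.48.
T_out = 10⁶/202.48 = 4938.7 K → 4940 K; t = 49.4.
G = 99.47·ln 49.4 − 161.1 = 99.47·3.9000 − 161.1 = 226.828.
Rounded: 227.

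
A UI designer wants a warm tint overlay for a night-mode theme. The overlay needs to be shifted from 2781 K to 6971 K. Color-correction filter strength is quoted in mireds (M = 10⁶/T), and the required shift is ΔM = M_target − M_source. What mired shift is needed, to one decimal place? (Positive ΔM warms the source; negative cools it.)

M_source = 10⁶/2781 = 359.583; M_target = 10⁶/6971 = 143.451.
ΔM = 143.451 − 359.583 = -216.131 → -216.1 mireds, a cooling shift.

-216.1 mireds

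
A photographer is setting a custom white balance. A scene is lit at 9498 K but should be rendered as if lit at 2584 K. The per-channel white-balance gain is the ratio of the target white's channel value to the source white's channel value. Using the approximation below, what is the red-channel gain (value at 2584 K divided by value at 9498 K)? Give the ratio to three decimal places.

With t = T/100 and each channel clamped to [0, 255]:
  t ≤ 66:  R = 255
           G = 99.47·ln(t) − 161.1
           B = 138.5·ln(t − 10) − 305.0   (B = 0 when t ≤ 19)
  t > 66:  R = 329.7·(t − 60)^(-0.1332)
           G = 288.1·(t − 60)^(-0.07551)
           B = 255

At 9498 K (t = 94.98):
  R = 329.7·(94.98 − 60)^(-0.1332) = 329.7·34.98^(-0.1332) = 329.7·0.62282 = 205.344.
At 2584 K (t = 25.84):
  R = 255 by definition for t ≤ 66.
Gain = 255.000 / 205.344 = 1.2418 → 1.242.

1.242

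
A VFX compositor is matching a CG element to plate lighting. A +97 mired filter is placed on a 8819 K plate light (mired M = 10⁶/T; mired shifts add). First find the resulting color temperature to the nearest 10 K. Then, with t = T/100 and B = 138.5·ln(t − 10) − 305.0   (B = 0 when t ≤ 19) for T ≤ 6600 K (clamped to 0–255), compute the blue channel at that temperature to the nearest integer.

197

M_in = 10⁶/8819 = 113.39; M_out = 113.39 + (+97) = 210.39.
T_out = 10⁶/210.39 = 4753.0 K → 4750 K; t = 47.5.
B = 138.5·ln(47.5 − 10) − 305.0 = 138.5·ln 37.5 − 305.0 = 138.5·3.6243 − 305.0 = 196.971.
Rounded: 197.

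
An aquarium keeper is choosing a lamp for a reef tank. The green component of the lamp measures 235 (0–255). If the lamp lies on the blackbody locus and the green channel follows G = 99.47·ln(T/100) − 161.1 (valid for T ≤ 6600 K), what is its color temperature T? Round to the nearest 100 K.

ln t = (235 + 161.1) / 99.47 = 3.9821.
t = e^3.9821 = 53.630.
T = 100·t = 5363 K → 5400 K to the nearest 100 K.

5400 K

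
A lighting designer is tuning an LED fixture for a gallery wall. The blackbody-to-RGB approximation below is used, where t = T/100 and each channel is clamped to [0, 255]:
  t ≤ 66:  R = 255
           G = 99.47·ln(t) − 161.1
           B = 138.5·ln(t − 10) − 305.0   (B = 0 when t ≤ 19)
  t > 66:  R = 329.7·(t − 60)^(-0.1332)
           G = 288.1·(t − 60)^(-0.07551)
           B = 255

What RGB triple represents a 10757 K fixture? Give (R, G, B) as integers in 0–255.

t = 10757/100 = 107.57; the t > 66 branch applies.
R = 329.7·(107.57 − 60)^(-0.1332) = 329.7·47.57^(-0.1332) = 329.7·0.59783 = 197.105.
G = 288.1·(107.57 − 60)^(-0.07551) = 288.1·47.57^(-0.07551) = 288.1·0.74704 = 215.223.
B = 255 by definition for t > 66.
Rounded: (197, 215, 255).

(197, 215, 255)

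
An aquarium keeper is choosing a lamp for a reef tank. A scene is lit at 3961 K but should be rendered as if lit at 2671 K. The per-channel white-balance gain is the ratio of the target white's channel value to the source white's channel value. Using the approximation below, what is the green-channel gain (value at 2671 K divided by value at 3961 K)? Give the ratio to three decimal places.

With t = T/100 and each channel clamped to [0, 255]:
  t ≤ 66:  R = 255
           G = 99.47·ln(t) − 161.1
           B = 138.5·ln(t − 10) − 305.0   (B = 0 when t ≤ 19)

At 3961 K (t = 39.61):
  G = 99.47·ln 39.61 − 161.1 = 99.47·3.6791 − 161.1 = 204.858.
At 2671 K (t = 26.71):
  G = 99.47·ln 26.71 − 161.1 = 99.47·3.2850 − 161.1 = 165.663.
Gain = 165.663 / 204.858 = 0.8087 → 0.809.

0.809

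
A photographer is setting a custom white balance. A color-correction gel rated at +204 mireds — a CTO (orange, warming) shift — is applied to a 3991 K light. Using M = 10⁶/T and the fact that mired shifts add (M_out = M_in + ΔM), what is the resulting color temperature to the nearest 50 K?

M_in = 10⁶/3991 = 250.56 mireds.
M_out = 250.56 + (+204) = 454.56 mireds.
T_out = 10⁶/454.56 = 2199.9 K → 2200 K.

2200 K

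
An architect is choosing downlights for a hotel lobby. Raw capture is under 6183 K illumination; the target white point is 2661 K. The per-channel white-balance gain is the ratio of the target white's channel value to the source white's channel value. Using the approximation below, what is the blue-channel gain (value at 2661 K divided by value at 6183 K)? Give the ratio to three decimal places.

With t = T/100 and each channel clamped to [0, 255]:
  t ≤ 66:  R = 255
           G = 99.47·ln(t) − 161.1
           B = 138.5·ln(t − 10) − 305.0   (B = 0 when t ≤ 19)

At 6183 K (t = 61.83):
  B = 138.5·ln(61.83 − 10) − 305.0 = 138.5·ln 51.83 − 305.0 = 138.5·3.9480 − 305.0 = 241.794.
At 2661 K (t = 26.61):
  B = 138.5·ln(26.61 − 10) − 305.0 = 138.5·ln 16.61 − 305.0 = 138.5·2.8100 − 305.0 = 84.186.
Gain = 84.186 / 241.794 = 0.3482 → 0.348.

0.348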